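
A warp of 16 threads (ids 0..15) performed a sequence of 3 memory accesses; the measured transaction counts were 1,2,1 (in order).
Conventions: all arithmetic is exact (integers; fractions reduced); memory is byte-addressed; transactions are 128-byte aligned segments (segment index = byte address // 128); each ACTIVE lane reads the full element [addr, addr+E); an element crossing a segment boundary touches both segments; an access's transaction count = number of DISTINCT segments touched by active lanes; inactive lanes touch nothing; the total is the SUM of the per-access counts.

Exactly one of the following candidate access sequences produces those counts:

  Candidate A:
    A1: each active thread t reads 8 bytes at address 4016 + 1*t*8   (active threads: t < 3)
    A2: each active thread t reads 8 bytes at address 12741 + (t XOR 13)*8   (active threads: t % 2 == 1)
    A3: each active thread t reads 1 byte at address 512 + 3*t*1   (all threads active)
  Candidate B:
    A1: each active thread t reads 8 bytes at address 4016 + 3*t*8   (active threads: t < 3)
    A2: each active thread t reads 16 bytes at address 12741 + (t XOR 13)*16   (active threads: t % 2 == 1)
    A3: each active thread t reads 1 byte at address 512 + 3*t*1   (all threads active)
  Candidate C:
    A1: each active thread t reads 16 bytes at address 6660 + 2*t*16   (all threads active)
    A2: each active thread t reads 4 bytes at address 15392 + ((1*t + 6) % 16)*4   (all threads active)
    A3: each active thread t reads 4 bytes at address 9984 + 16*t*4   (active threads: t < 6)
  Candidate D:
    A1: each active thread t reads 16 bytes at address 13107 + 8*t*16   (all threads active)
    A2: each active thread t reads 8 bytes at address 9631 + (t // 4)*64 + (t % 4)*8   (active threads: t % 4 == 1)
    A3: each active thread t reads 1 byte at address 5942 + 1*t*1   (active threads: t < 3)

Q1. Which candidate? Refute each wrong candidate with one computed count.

B: A2 gives 3 transactions, not 2
C: A1 gives 4 transactions, not 1
D: A1 gives 16 transactions, not 1
A: all counts match (1,2,1)

Answer: A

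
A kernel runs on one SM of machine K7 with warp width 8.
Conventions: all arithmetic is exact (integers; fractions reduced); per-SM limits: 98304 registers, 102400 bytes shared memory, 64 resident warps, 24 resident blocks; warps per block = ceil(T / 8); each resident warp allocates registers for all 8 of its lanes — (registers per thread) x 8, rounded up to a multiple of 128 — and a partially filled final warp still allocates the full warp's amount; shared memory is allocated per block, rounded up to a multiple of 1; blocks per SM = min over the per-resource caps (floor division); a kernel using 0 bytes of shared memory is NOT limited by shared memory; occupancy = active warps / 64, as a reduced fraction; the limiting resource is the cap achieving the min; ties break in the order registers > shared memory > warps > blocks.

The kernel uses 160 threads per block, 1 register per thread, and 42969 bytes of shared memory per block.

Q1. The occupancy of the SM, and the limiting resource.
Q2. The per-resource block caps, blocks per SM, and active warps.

Answer: occupancy 5/8, limited by shared memory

registers: 38 blocks
shared memory: 2 blocks
warps: 3 blocks
blocks: 24 blocks

Answer: 2 blocks, 40 active warps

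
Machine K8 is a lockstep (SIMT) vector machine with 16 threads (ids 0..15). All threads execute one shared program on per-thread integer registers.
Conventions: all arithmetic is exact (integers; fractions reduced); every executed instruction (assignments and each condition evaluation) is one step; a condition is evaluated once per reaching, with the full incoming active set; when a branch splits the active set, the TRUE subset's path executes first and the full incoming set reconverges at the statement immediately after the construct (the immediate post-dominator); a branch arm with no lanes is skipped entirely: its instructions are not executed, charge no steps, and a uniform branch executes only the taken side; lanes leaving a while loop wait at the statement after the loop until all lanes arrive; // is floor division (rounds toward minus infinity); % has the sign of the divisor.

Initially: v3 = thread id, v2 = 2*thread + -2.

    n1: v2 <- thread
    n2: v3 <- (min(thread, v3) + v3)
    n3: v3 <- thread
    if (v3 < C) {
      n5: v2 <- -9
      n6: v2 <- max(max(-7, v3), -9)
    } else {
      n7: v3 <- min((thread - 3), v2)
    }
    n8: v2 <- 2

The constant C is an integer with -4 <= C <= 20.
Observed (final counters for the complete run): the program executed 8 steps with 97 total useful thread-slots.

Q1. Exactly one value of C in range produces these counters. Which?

Answer: C = 1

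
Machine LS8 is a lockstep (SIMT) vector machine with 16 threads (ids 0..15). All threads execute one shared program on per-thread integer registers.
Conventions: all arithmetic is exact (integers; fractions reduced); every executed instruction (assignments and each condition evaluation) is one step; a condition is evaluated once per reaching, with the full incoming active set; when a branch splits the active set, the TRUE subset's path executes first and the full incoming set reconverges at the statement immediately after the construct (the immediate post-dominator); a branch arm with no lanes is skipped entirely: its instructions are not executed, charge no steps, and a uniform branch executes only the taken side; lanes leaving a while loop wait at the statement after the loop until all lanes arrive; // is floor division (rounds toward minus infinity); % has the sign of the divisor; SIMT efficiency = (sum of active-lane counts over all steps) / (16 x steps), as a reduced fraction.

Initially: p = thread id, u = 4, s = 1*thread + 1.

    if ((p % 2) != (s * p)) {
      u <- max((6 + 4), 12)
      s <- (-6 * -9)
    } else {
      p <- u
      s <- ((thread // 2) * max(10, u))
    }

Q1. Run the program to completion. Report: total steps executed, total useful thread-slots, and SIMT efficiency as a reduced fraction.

Answer: 5 steps, 48 useful, 3/5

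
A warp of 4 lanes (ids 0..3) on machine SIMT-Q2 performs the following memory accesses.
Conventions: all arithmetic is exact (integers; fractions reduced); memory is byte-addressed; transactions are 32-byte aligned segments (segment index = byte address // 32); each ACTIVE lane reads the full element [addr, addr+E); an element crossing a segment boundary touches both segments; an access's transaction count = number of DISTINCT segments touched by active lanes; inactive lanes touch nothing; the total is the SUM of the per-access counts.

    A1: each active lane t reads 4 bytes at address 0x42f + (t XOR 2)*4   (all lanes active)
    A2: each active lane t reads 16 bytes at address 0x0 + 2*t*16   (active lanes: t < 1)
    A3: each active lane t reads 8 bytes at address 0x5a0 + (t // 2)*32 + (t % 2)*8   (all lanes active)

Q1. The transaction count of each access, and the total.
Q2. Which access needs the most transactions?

A1: 1 transaction
A2: 1 transaction
A3: 2 transactions

Answer: 1,1,2; total 4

Answer: A3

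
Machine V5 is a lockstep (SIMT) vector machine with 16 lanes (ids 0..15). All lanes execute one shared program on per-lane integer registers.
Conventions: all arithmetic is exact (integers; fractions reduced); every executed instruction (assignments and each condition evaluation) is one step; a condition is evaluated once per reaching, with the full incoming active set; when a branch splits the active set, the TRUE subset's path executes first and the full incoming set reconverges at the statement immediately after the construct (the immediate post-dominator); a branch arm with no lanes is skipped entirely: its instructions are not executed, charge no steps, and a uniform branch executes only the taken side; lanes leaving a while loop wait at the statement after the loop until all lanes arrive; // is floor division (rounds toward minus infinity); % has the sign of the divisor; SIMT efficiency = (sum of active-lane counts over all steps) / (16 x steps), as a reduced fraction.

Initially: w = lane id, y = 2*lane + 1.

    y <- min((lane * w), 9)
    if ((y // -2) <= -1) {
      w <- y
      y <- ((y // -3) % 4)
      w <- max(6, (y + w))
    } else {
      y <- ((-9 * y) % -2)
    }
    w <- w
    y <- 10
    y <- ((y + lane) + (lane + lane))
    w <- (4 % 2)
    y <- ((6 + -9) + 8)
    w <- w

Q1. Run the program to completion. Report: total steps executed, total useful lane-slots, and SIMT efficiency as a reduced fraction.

Answer: 12 steps, 174 useful, 29/32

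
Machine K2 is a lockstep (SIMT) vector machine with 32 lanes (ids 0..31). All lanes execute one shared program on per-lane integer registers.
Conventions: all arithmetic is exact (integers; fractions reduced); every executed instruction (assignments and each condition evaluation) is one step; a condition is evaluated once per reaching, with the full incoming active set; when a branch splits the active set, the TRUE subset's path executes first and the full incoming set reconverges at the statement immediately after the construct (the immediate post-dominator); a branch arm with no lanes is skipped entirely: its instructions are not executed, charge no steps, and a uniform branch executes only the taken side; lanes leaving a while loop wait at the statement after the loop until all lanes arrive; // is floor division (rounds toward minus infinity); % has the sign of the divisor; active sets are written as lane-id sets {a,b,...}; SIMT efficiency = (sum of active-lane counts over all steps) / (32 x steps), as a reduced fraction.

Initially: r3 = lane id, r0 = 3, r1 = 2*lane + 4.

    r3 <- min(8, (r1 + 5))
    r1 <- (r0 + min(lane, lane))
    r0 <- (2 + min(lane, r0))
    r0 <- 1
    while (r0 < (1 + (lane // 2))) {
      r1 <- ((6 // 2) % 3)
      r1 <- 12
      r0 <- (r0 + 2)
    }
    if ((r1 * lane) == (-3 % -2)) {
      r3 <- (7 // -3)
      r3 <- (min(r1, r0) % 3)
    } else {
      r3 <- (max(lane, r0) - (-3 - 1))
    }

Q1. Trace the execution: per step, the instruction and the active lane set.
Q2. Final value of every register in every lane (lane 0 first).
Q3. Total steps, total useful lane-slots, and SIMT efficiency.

step 0: r3 <- min(8, (r1 + 5))       {0,1,2,3,4,5,6,7,8,9,10,11,12,13,14,15,16,17,18,19,20,21,22,23,24,25,26,27,28,29,30,31}
step 1: r1 <- (r0 + min(lane, lane)) {0,1,2,3,4,5,6,7,8,9,10,11,12,13,14,15,16,17,18,19,20,21,22,23,24,25,26,27,28,29,30,31}
step 2: r0 <- (2 + min(lane, r0))    {0,1,2,3,4,5,6,7,8,9,10,11,12,13,14,15,16,17,18,19,20,21,22,23,24,25,26,27,28,29,30,31}
step 3: r0 <- 1                      {0,1,2,3,4,5,6,7,8,9,10,11,12,13,14,15,16,17,18,19,20,21,22,23,24,25,26,27,28,29,30,31}
step 4: eval (r0 < (1 + (lane // 2))) {0,1,2,3,4,5,6,7,8,9,10,11,12,13,14,15,16,17,18,19,20,21,22,23,24,25,26,27,28,29,30,31}
step 5: r1 <- ((6 // 2) % 3)         {2,3,4,5,6,7,8,9,10,11,12,13,14,15,16,17,18,19,20,21,22,23,24,25,26,27,28,29,30,31}
step 6: r1 <- 12                     {2,3,4,5,6,7,8,9,10,11,12,13,14,15,16,17,18,19,20,21,22,23,24,25,26,27,28,29,30,31}
step 7: r0 <- (r0 + 2)               {2,3,4,5,6,7,8,9,10,11,12,13,14,15,16,17,18,19,20,21,22,23,24,25,26,27,28,29,30,31}
step 8: eval (r0 < (1 + (lane // 2))) {2,3,4,5,6,7,8,9,10,11,12,13,14,15,16,17,18,19,20,21,22,23,24,25,26,27,28,29,30,31}
step 9: r1 <- ((6 // 2) % 3)         {6,7,8,9,10,11,12,13,14,15,16,17,18,19,20,21,22,23,24,25,26,27,28,29,30,31}
step 10: r1 <- 12                     {6,7,8,9,10,11,12,13,14,15,16,17,18,19,20,21,22,23,24,25,26,27,28,29,30,31}
step 11: r0 <- (r0 + 2)               {6,7,8,9,10,11,12,13,14,15,16,17,18,19,20,21,22,23,24,25,26,27,28,29,30,31}
step 12: eval (r0 < (1 + (lane // 2))) {6,7,8,9,10,11,12,13,14,15,16,17,18,19,20,21,22,23,24,25,26,27,28,29,30,31}
step 13: r1 <- ((6 // 2) % 3)         {10,11,12,13,14,15,16,17,18,19,20,21,22,23,24,25,26,27,28,29,30,31}
step 14: r1 <- 12                     {10,11,12,13,14,15,16,17,18,19,20,21,22,23,24,25,26,27,28,29,30,31}
step 15: r0 <- (r0 + 2)               {10,11,12,13,14,15,16,17,18,19,20,21,22,23,24,25,26,27,28,29,30,31}
step 16: eval (r0 < (1 + (lane // 2))) {10,11,12,13,14,15,16,17,18,19,20,21,22,23,24,25,26,27,28,29,30,31}
step 17: r1 <- ((6 // 2) % 3)         {14,15,16,17,18,19,20,21,22,23,24,25,26,27,28,29,30,31}
step 18: r1 <- 12                     {14,15,16,17,18,19,20,21,22,23,24,25,26,27,28,29,30,31}
step 19: r0 <- (r0 + 2)               {14,15,16,17,18,19,20,21,22,23,24,25,26,27,28,29,30,31}
step 20: eval (r0 < (1 + (lane // 2))) {14,15,16,17,18,19,20,21,22,23,24,25,26,27,28,29,30,31}
step 21: r1 <- ((6 // 2) % 3)         {18,19,20,21,22,23,24,25,26,27,28,29,30,31}
step 22: r1 <- 12                     {18,19,20,21,22,23,24,25,26,27,28,29,30,31}
step 23: r0 <- (r0 + 2)               {18,19,20,21,22,23,24,25,26,27,28,29,30,31}
step 24: eval (r0 < (1 + (lane // 2))) {18,19,20,21,22,23,24,25,26,27,28,29,30,31}
step 25: r1 <- ((6 // 2) % 3)         {22,23,24,25,26,27,28,29,30,31}
step 26: r1 <- 12                     {22,23,24,25,26,27,28,29,30,31}
step 27: r0 <- (r0 + 2)               {22,23,24,25,26,27,28,29,30,31}
step 28: eval (r0 < (1 + (lane // 2))) {22,23,24,25,26,27,28,29,30,31}
step 29: r1 <- ((6 // 2) % 3)         {26,27,28,29,30,31}
step 30: r1 <- 12                     {26,27,28,29,30,31}
step 31: r0 <- (r0 + 2)               {26,27,28,29,30,31}
step 32: eval (r0 < (1 + (lane // 2))) {26,27,28,29,30,31}
step 33: r1 <- ((6 // 2) % 3)         {30,31}
step 34: r1 <- 12                     {30,31}
step 35: r0 <- (r0 + 2)               {30,31}
step 36: eval (r0 < (1 + (lane // 2))) {30,31}
step 37: eval ((r1 * lane) == (-3 % -2)) {0,1,2,3,4,5,6,7,8,9,10,11,12,13,14,15,16,17,18,19,20,21,22,23,24,25,26,27,28,29,30,31}
step 38: r3 <- (max(lane, r0) - (-3 - 1)) {0,1,2,3,4,5,6,7,8,9,10,11,12,13,14,15,16,17,18,19,20,21,22,23,24,25,26,27,28,29,30,31}

Answer: 39 steps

r3: 5,5,7,7,8,9,10,11,12,13,14,15,16,17,18,19,20,21,22,23,24,25,26,27,28,29,30,31,32,33,34,35
r0: 1,1,3,3,3,3,5,5,5,5,7,7,7,7,9,9,9,9,11,11,11,11,13,13,13,13,15,15,15,15,17,17
r1: 3,4,12,12,12,12,12,12,12,12,12,12,12,12,12,12,12,12,12,12,12,12,12,12,12,12,12,12,12,12,12,12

steps = 39; useful = 736; efficiency = 736/1248 = 23/39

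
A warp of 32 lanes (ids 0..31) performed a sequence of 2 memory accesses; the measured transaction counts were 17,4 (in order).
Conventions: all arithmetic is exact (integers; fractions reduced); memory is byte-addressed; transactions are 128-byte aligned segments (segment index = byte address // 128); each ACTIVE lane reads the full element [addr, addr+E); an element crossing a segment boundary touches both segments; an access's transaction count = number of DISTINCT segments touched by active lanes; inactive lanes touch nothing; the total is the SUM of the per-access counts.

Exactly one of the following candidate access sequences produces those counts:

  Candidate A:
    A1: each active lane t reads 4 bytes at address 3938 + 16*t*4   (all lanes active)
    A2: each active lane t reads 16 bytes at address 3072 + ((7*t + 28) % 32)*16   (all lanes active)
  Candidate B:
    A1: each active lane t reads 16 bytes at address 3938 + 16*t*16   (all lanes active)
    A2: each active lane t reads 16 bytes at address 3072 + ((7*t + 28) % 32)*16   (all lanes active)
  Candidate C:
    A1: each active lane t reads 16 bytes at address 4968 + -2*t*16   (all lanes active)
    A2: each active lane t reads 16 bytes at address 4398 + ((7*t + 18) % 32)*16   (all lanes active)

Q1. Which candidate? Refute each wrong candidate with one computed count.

B: A1 gives 32 transactions, not 17
C: A1 gives 8 transactions, not 17
A: all counts match (17,4)

Answer: A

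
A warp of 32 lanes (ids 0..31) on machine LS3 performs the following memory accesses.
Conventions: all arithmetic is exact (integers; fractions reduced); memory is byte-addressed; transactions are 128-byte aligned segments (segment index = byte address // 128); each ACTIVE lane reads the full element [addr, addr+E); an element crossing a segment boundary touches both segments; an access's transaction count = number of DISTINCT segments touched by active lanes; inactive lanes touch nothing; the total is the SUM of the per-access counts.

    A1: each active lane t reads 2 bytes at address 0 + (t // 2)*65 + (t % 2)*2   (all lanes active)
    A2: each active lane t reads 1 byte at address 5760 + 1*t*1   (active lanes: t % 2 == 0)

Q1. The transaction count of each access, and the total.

A1: 8 transactions
A2: 1 transaction

Answer: 8,1; total 9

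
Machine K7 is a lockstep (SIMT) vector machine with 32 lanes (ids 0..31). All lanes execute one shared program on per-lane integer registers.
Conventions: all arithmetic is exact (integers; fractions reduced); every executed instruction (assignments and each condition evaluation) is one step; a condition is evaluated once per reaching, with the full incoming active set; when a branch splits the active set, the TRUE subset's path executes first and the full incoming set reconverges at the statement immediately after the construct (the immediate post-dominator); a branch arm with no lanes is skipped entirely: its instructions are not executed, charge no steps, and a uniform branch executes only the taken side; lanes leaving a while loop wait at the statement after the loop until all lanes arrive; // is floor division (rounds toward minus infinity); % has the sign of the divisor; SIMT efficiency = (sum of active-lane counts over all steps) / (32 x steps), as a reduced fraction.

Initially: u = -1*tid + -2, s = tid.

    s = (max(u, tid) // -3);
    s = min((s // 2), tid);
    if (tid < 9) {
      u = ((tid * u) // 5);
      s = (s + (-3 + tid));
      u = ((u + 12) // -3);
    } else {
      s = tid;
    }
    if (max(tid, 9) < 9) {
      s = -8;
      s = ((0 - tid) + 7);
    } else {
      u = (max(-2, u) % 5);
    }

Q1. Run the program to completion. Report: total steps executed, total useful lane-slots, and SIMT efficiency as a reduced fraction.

Answer: 9 steps, 210 useful, 35/48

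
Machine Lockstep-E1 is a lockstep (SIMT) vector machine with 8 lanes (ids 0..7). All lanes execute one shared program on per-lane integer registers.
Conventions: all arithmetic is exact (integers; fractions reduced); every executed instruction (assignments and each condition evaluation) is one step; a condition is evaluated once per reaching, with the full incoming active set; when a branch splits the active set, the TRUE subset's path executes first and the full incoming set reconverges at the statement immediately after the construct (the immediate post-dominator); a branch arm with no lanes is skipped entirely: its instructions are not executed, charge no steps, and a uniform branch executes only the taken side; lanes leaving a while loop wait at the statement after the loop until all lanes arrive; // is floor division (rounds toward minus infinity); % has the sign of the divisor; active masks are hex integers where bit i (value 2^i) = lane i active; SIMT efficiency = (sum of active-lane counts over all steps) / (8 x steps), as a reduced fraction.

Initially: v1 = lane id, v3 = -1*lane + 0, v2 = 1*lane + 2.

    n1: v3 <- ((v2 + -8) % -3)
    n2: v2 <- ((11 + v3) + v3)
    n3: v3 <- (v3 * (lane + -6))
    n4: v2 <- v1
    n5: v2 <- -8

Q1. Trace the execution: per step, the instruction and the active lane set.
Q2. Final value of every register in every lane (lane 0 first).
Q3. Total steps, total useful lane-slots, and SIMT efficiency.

step 0: v3 <- ((v2 + -8) % -3)       0xff
step 1: v2 <- ((11 + v3) + v3)       0xff
step 2: v3 <- (v3 * (lane + -6))     0xff
step 3: v2 <- v1                     0xff
step 4: v2 <- -8                     0xff

Answer: 5 steps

v1: 0,1,2,3,4,5,6,7
v3: 0,10,4,0,4,1,0,-2
v2: -8,-8,-8,-8,-8,-8,-8,-8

steps = 5; useful = 40; efficiency = 40/40 = 1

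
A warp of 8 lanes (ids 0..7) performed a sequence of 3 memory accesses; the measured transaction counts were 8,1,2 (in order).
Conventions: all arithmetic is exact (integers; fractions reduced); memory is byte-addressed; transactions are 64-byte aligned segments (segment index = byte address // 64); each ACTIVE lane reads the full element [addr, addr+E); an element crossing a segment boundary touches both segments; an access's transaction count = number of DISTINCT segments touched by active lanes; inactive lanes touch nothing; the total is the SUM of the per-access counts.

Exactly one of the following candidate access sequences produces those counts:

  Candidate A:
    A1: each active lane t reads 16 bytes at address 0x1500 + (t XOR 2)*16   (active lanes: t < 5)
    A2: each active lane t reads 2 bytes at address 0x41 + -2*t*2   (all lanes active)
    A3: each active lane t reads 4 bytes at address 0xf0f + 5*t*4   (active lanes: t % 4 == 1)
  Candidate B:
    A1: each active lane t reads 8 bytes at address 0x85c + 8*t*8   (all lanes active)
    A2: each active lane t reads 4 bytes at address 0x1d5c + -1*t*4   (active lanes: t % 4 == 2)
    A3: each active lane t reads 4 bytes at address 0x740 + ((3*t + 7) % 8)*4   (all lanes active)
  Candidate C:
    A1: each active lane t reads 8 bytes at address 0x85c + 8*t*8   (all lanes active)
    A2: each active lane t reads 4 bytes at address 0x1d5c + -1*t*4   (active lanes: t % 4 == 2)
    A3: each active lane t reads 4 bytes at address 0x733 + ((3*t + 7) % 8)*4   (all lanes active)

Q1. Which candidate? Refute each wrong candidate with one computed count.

A: A1 gives 2 transactions, not 8
B: A3 gives 1 transaction, not 2
C: all counts match (8,1,2)

Answer: C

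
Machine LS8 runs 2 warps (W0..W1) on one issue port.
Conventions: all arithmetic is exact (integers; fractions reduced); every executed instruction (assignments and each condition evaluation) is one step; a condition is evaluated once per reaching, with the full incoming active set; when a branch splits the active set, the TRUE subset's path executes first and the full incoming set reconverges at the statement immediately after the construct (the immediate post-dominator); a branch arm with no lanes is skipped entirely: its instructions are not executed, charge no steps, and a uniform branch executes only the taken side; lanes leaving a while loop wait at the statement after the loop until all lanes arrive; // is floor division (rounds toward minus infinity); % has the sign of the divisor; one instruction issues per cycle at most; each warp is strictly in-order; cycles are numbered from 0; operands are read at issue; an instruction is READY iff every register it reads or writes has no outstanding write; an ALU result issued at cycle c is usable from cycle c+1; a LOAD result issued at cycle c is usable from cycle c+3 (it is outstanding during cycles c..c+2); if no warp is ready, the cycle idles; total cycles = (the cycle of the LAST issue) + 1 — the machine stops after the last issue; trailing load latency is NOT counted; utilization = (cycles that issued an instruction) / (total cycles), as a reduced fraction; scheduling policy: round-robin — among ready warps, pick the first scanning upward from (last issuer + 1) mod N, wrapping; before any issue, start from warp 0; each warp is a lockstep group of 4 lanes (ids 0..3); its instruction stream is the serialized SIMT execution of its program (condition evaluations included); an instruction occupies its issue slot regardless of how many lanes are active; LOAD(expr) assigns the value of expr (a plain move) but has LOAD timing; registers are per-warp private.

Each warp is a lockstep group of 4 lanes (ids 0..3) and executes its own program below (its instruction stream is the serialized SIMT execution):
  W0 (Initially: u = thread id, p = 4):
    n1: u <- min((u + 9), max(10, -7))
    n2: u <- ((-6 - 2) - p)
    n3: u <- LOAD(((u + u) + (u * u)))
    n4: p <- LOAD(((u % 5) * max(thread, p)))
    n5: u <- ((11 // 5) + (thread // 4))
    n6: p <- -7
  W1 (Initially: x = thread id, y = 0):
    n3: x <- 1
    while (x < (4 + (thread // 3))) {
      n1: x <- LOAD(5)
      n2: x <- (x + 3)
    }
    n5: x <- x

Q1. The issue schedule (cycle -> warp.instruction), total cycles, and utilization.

cycle 0: W0.I0
cycle 1: W1.I0
cycle 2: W0.I1
cycle 3: W1.I1
cycle 4: W0.I2
cycle 5: W1.I2
cycle 6: idle
cycle 7: W0.I3
cycle 8: W1.I3
cycle 9: W0.I4
cycle 10: W1.I4
cycle 11: W0.I5
cycle 12: W1.I5

Answer: 13 cycles, utilization 12/13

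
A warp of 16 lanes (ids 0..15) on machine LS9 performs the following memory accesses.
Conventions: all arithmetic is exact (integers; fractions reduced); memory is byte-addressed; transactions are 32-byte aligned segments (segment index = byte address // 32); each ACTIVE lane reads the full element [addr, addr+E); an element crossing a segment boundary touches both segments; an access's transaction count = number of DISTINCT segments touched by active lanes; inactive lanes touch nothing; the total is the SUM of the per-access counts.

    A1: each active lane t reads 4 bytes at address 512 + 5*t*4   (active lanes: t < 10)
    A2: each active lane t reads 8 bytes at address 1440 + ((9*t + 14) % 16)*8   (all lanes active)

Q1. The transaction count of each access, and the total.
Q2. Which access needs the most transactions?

A1: 6 transactions
A2: 4 transactions

Answer: 6,4; total 10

Answer: A1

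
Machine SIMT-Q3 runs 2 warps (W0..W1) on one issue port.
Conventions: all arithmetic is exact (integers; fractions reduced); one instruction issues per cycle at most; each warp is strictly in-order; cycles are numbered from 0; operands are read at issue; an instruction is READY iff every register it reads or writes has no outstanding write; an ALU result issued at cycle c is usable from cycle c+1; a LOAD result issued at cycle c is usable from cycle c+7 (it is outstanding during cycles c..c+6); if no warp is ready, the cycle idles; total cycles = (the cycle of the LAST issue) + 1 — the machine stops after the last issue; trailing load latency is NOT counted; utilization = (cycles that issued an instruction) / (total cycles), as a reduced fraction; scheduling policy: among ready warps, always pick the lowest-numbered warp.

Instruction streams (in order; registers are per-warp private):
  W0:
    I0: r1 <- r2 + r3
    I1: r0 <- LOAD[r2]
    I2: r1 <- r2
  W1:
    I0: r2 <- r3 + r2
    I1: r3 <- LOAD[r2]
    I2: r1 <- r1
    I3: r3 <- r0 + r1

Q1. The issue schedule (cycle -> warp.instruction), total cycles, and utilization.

cycle 0: W0.I0
cycle 1: W0.I1
cycle 2: W0.I2
cycle 3: W1.I0
cycle 4: W1.I1
cycle 5: W1.I2
cycle 6: idle
cycle 7: idle
cycle 8: idle
cycle 9: idle
cycle 10: idle
cycle 11: W1.I3

Answer: 12 cycles, utilization 7/12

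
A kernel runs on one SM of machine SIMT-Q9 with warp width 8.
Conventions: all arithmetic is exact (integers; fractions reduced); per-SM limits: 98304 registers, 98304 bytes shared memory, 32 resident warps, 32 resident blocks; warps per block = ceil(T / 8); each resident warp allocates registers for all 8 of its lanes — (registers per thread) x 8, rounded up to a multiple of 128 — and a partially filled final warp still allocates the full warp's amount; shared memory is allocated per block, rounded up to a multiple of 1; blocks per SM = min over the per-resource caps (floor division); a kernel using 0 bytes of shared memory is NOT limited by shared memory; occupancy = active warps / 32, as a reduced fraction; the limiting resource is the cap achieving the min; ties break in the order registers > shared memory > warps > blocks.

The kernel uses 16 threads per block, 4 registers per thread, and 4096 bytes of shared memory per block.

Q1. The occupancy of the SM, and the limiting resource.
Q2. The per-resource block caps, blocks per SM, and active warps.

Answer: occupancy 1, limited by warps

registers: 384 blocks
shared memory: 24 blocks
warps: 16 blocks
blocks: 32 blocks

Answer: 16 blocks, 32 active warps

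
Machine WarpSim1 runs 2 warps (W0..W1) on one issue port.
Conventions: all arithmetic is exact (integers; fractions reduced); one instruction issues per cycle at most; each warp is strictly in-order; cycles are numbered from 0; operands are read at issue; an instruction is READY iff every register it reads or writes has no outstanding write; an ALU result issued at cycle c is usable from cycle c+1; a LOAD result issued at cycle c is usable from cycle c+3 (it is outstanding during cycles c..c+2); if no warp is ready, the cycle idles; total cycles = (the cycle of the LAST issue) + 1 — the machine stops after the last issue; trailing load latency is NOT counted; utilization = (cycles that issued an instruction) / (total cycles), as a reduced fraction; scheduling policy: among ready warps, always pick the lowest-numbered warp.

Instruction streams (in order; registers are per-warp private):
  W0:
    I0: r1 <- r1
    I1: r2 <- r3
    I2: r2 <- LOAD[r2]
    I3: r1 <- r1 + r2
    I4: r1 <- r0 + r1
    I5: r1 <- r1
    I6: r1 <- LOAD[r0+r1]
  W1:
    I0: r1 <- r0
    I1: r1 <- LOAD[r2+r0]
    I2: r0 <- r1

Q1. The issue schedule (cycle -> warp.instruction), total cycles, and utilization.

cycle 0: W0.I0
cycle 1: W0.I1
cycle 2: W0.I2
cycle 3: W1.I0
cycle 4: W1.I1
cycle 5: W0.I3
cycle 6: W0.I4
cycle 7: W0.I5
cycle 8: W0.I6
cycle 9: W1.I2

Answer: 10 cycles, utilization 1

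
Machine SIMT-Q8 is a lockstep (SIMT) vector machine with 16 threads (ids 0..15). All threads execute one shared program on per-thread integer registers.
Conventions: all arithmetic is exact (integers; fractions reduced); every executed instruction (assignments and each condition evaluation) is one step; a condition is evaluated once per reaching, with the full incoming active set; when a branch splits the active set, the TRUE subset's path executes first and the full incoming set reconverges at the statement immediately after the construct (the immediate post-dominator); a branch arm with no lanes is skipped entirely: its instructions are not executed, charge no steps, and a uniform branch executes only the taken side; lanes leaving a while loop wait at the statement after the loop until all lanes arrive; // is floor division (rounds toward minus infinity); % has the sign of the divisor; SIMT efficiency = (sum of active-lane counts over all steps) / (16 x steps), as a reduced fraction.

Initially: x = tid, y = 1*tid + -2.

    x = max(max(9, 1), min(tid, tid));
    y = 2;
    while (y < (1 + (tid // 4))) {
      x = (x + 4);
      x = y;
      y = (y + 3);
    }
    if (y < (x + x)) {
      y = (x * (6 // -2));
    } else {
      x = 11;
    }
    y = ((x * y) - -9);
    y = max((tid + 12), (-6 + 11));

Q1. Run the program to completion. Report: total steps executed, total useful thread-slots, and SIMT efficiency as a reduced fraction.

Answer: 12 steps, 144 useful, 3/4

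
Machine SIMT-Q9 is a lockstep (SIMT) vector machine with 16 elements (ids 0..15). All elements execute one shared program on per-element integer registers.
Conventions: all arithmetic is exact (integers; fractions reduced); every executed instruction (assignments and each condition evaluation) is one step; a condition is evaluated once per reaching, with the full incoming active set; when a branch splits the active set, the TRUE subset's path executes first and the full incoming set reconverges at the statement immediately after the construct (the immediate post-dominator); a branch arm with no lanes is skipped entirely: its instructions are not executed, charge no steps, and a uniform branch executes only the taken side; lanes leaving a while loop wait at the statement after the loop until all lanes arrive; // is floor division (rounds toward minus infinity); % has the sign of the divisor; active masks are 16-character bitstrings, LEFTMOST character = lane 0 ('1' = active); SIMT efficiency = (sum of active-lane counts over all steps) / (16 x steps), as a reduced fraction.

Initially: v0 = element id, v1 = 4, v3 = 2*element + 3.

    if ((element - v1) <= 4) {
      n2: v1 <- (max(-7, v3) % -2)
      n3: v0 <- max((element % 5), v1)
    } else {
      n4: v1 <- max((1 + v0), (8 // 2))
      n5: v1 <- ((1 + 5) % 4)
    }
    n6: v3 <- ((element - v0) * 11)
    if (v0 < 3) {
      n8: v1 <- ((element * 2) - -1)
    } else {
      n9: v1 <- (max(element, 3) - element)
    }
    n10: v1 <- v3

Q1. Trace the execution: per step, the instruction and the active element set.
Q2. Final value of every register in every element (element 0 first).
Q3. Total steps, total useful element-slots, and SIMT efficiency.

step 0: eval ((element - v1) <= 4)   1111111111111111
step 1: v1 <- (max(-7, v3) % -2)     1111111110000000
step 2: v0 <- max((element % 5), v1) 1111111110000000
step 3: v1 <- max((1 + v0), (8 // 2)) 0000000001111111
step 4: v1 <- ((1 + 5) % 4)          0000000001111111
step 5: v3 <- ((element - v0) * 11)  1111111111111111
step 6: eval (v0 < 3)                1111111111111111
step 7: v1 <- ((element * 2) - -1)   1110011100000000
step 8: v1 <- (max(element, 3) - element) 0001100011111111
step 9: v1 <- v3                     1111111111111111

Answer: 10 steps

v0: 0,1,2,3,4,0,1,2,3,9,10,11,12,13,14,15
v1: 0,0,0,0,0,55,55,55,55,0,0,0,0,0,0,0
v3: 0,0,0,0,0,55,55,55,55,0,0,0,0,0,0,0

steps = 10; useful = 112; efficiency = 112/160 = 7/10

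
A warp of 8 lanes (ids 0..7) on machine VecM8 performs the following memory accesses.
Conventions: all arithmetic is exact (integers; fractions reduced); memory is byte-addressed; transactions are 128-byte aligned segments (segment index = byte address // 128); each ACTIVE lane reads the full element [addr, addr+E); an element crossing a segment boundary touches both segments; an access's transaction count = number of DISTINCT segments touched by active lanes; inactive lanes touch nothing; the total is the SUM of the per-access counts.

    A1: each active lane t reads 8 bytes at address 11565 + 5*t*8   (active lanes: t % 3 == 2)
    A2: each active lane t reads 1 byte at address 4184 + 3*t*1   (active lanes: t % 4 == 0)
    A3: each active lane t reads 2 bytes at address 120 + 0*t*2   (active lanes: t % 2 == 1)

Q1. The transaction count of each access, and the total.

A1: 2 transactions
A2: 1 transaction
A3: 1 transaction

Answer: 2,1,1; total 4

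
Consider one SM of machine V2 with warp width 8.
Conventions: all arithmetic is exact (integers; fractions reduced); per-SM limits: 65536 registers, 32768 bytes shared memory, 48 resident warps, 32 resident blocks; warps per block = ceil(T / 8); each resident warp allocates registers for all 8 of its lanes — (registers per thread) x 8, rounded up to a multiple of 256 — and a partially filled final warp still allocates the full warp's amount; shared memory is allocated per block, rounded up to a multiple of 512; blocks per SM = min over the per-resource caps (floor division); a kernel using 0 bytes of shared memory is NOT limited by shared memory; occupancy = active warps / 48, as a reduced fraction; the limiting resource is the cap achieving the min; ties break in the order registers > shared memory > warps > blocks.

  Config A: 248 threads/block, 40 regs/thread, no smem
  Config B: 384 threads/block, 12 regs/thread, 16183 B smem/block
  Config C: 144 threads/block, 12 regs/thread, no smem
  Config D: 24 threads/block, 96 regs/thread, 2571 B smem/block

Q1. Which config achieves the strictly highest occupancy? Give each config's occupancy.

occupancies: A 31/48, B 1, C 3/4, D 5/8

Answer: B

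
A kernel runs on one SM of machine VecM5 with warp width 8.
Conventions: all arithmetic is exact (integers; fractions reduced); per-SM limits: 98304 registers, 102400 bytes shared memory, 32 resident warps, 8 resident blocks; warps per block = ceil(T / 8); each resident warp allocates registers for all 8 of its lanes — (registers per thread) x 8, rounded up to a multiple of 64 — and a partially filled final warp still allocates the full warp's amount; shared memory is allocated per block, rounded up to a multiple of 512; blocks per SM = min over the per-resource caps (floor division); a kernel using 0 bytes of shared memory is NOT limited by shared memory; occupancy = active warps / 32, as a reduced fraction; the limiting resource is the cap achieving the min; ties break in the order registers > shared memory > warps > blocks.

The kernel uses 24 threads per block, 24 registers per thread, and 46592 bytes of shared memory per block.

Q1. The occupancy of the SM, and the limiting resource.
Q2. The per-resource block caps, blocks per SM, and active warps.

Answer: occupancy 3/16, limited by shared memory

registers: 170 blocks
shared memory: 2 blocks
warps: 10 blocks
blocks: 8 blocks

Answer: 2 blocks, 6 active warps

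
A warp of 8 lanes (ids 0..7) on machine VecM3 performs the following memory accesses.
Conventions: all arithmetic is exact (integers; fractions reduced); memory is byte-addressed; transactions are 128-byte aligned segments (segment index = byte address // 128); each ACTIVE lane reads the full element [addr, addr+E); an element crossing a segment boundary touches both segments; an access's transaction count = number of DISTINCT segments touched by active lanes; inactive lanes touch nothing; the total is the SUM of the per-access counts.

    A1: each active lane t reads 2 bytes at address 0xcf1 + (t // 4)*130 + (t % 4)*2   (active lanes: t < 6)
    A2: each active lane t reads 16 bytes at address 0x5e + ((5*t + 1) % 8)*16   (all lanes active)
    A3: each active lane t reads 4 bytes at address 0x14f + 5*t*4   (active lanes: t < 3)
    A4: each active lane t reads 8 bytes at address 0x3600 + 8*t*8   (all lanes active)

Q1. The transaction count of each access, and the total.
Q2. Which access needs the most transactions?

A1: 2 transactions
A2: 2 transactions
A3: 1 transaction
A4: 4 transactions

Answer: 2,2,1,4; total 9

Answer: A4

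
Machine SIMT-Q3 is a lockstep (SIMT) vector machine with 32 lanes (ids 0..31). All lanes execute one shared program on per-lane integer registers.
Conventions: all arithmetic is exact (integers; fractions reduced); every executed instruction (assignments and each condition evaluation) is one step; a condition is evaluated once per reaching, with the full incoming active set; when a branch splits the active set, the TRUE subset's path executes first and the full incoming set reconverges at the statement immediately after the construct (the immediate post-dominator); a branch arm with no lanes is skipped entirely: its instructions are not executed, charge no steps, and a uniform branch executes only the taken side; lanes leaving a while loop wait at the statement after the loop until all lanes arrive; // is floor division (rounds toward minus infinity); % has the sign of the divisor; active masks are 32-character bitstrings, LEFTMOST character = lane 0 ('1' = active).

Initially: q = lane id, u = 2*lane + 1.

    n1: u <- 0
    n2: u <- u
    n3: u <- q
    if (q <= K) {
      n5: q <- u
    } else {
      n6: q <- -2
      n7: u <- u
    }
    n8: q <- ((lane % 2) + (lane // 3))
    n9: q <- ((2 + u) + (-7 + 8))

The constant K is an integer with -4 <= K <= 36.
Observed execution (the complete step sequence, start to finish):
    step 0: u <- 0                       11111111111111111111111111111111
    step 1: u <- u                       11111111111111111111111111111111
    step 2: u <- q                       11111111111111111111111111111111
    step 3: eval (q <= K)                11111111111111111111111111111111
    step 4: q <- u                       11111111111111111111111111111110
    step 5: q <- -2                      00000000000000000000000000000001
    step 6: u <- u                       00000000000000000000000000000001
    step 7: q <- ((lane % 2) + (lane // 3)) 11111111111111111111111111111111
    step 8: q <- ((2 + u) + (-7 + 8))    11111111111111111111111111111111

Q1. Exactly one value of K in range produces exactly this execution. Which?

Answer: K = 30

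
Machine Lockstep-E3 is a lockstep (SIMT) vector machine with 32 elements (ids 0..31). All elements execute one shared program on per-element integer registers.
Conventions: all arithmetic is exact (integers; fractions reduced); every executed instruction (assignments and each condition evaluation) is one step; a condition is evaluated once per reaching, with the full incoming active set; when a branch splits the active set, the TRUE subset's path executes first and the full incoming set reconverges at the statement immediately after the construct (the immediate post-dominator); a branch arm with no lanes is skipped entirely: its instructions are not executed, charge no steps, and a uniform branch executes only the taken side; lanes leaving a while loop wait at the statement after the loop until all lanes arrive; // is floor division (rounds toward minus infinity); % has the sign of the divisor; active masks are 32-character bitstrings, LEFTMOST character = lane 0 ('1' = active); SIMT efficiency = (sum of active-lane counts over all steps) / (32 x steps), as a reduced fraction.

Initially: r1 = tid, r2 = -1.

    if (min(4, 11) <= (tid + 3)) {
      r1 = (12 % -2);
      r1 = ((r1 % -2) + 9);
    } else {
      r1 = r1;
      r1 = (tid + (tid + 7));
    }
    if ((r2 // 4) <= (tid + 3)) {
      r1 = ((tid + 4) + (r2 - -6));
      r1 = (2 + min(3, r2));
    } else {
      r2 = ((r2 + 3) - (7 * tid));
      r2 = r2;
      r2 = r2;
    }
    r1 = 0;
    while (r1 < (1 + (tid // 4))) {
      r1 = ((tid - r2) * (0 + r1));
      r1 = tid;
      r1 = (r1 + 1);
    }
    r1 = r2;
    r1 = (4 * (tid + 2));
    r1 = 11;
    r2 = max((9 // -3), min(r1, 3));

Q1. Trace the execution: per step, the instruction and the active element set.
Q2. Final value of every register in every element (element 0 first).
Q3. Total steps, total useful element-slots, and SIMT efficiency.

step 0: eval (min(4, 11) <= (tid + 3)) 11111111111111111111111111111111
step 1: r1 <- (12 % -2)              01111111111111111111111111111111
step 2: r1 <- ((r1 % -2) + 9)        01111111111111111111111111111111
step 3: r1 <- r1                     10000000000000000000000000000000
step 4: r1 <- (tid + (tid + 7))      10000000000000000000000000000000
step 5: eval ((r2 // 4) <= (tid + 3)) 11111111111111111111111111111111
step 6: r1 <- ((tid + 4) + (r2 - -6)) 11111111111111111111111111111111
step 7: r1 <- (2 + min(3, r2))       11111111111111111111111111111111
step 8: r1 <- 0                      11111111111111111111111111111111
step 9: eval (r1 < (1 + (tid // 4))) 11111111111111111111111111111111
step 10: r1 <- ((tid - r2) * (0 + r1)) 11111111111111111111111111111111
step 11: r1 <- tid                    11111111111111111111111111111111
step 12: r1 <- (r1 + 1)               11111111111111111111111111111111
step 13: eval (r1 < (1 + (tid // 4))) 11111111111111111111111111111111
step 14: r1 <- r2                     11111111111111111111111111111111
step 15: r1 <- (4 * (tid + 2))        11111111111111111111111111111111
step 16: r1 <- 11                     11111111111111111111111111111111
step 17: r2 <- max((9 // -3), min(r1, 3)) 11111111111111111111111111111111

Answer: 18 steps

r1: 11,11,11,11,11,11,11,11,11,11,11,11,11,11,11,11,11,11,11,11,11,11,11,11,11,11,11,11,11,11,11,11
r2: 3,3,3,3,3,3,3,3,3,3,3,3,3,3,3,3,3,3,3,3,3,3,3,3,3,3,3,3,3,3,3,3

steps = 18; useful = 512; efficiency = 512/576 = 8/9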